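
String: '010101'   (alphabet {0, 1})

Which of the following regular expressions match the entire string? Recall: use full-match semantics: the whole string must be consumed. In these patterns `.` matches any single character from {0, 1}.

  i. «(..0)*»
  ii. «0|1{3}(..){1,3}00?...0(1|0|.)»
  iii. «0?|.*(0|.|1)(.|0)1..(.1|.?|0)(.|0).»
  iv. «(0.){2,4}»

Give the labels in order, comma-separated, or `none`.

i → no match
ii → no match
iii → no match
iv → match

iv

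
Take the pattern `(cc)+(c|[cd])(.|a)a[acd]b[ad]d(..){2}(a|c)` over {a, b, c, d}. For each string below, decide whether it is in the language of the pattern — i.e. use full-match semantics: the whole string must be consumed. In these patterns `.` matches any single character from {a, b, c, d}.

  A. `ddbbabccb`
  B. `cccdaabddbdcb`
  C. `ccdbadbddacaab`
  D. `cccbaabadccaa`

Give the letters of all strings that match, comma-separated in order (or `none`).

none

A → no match — must start with `cc`
B → no match
C → no match
D → no match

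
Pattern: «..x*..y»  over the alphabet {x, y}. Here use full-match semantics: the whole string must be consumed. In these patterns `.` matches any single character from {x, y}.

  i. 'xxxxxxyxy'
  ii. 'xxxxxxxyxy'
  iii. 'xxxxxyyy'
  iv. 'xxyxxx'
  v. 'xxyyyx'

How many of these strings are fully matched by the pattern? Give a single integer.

3

i → match
ii → match
iii → match
iv → no match — must end with 'y'
v → no match — must end with 'y'
Total matched: 3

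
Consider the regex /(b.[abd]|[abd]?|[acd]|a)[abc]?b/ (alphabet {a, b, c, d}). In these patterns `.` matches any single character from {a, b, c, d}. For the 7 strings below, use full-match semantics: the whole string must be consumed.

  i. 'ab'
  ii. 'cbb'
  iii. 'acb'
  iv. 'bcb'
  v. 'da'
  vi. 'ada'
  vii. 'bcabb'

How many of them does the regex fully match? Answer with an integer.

i. 'ab' → match
ii. 'cbb' → match
iii. 'acb' → match
iv. 'bcb' → match
v. 'da' → no match — must end with 'b'
vi. 'ada' → no match — must end with 'b'
vii. 'bcabb' → match
Total matched: 5

5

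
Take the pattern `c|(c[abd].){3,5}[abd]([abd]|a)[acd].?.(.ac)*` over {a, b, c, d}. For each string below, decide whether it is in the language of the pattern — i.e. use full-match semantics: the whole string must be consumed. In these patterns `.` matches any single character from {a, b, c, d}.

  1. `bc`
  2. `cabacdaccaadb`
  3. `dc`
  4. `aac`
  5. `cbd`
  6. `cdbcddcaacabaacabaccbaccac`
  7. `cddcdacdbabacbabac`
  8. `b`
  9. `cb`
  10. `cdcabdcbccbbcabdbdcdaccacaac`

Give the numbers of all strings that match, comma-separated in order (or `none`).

none

1 → no match — must start with `c`
2 → no match
3 → no match — must start with `c`
4 → no match — must start with `c`
5 → no match
6 → no match
7 → no match
8 → no match — must start with `c`
9 → no match
10 → no match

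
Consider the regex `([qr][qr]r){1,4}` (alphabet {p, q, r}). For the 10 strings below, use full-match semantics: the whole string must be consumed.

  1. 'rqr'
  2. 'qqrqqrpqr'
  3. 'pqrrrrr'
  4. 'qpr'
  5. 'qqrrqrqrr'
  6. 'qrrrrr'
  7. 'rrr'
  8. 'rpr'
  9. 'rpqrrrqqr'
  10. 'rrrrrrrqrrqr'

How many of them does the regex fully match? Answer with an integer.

1 → match
2 → no match
3 → no match
4 → no match
5 → match
6 → match
7 → match
8 → no match
9 → no match
10 → match
Total matched: 5

5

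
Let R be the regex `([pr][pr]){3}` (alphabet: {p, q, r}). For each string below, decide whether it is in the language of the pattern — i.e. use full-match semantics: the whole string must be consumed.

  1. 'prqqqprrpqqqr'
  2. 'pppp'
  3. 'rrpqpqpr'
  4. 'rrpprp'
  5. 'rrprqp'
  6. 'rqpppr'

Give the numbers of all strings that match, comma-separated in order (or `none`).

4

1 → no match
2 → no match
3 → no match
4 → match
5 → no match
6 → no match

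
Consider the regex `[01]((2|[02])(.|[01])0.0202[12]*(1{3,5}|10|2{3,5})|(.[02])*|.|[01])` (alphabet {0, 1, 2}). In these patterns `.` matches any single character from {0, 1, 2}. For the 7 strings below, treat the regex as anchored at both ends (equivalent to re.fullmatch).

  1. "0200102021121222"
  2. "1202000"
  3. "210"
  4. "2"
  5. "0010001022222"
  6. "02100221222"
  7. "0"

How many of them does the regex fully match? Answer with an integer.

3

1 → match
2 → match
3 → no match
4 → no match
5 → no match
6 → no match
7 → match
Total matched: 3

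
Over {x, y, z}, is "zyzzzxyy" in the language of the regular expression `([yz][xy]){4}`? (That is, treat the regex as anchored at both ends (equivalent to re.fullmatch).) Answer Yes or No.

No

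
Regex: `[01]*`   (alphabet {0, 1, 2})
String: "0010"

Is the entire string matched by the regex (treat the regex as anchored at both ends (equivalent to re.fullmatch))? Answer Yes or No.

Yes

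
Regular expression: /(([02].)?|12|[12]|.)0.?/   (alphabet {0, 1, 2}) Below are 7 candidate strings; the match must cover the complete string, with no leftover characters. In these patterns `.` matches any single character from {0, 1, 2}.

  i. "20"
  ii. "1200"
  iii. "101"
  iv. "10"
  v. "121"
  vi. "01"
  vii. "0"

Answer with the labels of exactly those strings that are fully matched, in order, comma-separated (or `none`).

i → match
ii → match
iii → match
iv → match
v → no match
vi → match
vii → match

i, ii, iii, iv, vi, vii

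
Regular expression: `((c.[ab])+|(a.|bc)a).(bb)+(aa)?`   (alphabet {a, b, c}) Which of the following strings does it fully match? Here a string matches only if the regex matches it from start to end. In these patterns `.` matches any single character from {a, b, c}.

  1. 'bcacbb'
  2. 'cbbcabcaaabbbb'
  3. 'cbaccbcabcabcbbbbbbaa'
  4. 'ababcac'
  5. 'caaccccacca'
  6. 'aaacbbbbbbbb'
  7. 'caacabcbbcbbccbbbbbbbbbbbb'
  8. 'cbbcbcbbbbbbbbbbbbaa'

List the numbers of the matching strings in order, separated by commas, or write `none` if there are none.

1, 2, 3, 6, 7

1 → match
2 → match
3 → match
4 → no match
5 → no match
6 → match
7 → match
8 → no match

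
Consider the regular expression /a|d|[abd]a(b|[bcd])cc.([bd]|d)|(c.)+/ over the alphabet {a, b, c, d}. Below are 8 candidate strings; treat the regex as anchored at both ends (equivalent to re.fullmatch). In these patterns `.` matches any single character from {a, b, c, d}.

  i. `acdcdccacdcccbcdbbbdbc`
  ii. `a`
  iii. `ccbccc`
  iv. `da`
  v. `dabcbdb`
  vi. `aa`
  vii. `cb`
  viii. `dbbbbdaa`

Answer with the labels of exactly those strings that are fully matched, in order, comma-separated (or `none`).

ii, vii

i → no match
ii → match
iii → no match
iv → no match
v → no match
vi → no match
vii → match
viii → no match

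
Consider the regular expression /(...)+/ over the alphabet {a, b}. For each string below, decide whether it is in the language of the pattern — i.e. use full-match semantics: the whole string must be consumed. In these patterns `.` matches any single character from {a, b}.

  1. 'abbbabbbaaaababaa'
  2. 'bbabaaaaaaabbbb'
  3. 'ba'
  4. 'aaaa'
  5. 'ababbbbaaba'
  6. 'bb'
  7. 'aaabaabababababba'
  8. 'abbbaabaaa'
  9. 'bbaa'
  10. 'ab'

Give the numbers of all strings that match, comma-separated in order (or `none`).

1 → no match
2 → match
3 → no match
4 → no match
5 → no match
6 → no match
7 → no match
8 → no match
9 → no match
10 → no match

2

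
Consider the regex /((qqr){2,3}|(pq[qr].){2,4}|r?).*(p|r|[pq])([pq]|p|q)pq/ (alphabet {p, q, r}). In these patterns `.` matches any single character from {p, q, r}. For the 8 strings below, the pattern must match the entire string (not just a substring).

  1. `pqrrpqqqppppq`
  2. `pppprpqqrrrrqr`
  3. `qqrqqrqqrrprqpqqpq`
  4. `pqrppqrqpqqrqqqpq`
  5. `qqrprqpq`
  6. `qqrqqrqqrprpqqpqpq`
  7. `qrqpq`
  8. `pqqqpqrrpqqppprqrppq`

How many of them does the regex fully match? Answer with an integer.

7

1 → match
2 → no match — must end with `pq`
3 → match
4 → match
5 → match
6 → match
7 → match
8 → match
Total matched: 7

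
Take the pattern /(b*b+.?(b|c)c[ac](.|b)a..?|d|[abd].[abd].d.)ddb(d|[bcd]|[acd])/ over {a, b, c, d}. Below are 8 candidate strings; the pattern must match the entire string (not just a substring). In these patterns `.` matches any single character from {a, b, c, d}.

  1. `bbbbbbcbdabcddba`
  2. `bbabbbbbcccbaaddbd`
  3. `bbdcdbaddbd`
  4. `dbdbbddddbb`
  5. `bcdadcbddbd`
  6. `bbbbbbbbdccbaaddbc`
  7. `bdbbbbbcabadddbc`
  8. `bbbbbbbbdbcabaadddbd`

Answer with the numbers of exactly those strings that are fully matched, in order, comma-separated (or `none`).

8

1 → no match
2 → no match
3 → no match
4 → no match
5 → no match
6 → no match
7 → no match
8 → match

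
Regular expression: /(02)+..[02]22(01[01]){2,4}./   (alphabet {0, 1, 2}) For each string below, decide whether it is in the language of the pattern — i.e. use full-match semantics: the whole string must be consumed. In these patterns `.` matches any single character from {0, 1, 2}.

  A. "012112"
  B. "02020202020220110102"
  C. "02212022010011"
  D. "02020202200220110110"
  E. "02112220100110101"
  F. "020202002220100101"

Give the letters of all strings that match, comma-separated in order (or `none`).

A. "012112" → no match — must start with "02"
B → match
C → no match
D → match
E → match
F → match

B, D, E, F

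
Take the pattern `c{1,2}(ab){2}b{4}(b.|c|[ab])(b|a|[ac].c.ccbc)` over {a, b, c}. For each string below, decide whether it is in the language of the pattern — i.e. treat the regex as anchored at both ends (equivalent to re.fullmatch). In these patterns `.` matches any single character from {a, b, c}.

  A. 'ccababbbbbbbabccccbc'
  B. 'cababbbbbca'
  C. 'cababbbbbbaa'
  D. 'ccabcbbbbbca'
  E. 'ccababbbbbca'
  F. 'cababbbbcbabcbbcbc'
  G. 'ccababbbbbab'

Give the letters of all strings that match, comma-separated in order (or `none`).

A, B, C, E, G

A → match
B. 'cababbbbbca' → match
C. 'cababbbbbbaa' → match
D. 'ccabcbbbbbca' → no match
E. 'ccababbbbbca' → match
F → no match
G. 'ccababbbbbab' → match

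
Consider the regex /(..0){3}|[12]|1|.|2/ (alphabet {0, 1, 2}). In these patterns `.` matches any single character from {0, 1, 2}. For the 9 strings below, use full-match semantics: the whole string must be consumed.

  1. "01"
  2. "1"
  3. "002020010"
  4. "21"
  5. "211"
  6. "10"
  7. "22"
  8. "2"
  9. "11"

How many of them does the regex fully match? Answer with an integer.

1. "01" → no match
2. "1" → match
3. "002020010" → no match
4. "21" → no match
5. "211" → no match
6. "10" → no match
7. "22" → no match
8. "2" → match
9. "11" → no match
Total matched: 2

2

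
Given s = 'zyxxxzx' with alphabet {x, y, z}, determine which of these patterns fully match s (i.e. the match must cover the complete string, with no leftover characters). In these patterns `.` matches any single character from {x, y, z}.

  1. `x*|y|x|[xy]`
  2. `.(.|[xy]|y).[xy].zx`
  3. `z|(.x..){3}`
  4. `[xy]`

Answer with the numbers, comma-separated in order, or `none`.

2

1 → no match
2 → match
3 → no match
4 → no match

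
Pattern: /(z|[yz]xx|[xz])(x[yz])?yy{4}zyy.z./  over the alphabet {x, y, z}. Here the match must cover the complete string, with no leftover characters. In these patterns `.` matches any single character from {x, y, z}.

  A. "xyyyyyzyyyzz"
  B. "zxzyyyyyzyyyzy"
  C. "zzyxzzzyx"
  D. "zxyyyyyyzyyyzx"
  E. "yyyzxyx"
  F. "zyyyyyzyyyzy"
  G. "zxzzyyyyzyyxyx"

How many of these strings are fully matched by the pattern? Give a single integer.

4

A. "xyyyyyzyyyzz" → match
B → match
C. "zzyxzzzyx" → no match
D → match
E. "yyyzxyx" → no match
F. "zyyyyyzyyyzy" → match
G → no match
Total matched: 4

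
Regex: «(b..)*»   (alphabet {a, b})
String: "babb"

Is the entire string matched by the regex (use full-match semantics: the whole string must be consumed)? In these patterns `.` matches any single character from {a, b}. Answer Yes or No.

No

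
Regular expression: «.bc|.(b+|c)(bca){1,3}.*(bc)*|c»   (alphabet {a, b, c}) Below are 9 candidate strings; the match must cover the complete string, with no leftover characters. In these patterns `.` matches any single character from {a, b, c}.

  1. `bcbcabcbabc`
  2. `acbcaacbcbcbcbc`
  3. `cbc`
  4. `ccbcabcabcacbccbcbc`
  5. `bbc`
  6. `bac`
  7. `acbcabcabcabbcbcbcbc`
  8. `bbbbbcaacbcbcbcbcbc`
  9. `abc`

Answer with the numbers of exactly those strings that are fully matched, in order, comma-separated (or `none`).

1, 2, 3, 4, 5, 7, 8, 9

1. `bcbcabcbabc` → match
2 → match
3. `cbc` → match
4 → match
5. `bbc` → match
6. `bac` → no match
7 → match
8 → match
9. `abc` → match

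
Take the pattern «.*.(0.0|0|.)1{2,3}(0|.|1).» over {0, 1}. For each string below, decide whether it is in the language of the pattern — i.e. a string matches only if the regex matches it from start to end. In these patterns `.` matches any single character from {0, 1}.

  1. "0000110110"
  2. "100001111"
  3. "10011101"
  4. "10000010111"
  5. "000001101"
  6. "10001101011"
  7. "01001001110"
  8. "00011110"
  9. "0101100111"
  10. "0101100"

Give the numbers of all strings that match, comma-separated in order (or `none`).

1. "0000110110" → no match
2. "100001111" → match
3. "10011101" → match
4. "10000010111" → no match
5. "000001101" → match
6. "10001101011" → no match
7. "01001001110" → match
8. "00011110" → match
9. "0101100111" → no match
10. "0101100" → match

2, 3, 5, 7, 8, 10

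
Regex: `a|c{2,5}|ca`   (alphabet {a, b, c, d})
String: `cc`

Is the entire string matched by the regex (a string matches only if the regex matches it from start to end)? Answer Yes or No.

Yes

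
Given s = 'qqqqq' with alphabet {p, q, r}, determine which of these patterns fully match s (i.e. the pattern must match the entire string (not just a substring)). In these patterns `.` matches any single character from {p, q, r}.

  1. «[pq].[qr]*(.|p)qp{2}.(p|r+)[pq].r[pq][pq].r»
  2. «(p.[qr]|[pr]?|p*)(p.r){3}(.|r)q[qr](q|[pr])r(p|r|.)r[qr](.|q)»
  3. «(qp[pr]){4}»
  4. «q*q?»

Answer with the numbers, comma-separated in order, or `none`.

1 → no match — must end with 'r'
2 → no match
3 → no match — must start with 'qp'
4 → match

4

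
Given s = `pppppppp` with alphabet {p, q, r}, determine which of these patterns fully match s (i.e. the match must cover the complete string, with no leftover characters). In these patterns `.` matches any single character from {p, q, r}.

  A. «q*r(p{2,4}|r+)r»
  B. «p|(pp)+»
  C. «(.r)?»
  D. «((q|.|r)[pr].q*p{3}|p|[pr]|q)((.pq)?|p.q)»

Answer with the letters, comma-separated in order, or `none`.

B

A → no match — must end with `r`
B → match
C → no match
D → no match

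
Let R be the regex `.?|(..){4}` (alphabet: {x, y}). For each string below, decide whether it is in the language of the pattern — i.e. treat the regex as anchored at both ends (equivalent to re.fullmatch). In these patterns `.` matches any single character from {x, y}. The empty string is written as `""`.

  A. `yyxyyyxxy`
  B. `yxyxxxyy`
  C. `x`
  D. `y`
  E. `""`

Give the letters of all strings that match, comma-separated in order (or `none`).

A → no match
B → match
C → match
D → match
E → match

B, C, D, E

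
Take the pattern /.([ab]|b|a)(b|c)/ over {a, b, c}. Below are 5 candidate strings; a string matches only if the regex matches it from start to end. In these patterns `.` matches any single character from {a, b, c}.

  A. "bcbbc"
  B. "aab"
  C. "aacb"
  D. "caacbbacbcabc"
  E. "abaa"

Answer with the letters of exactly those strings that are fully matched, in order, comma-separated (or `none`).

B

A → no match
B → match
C → no match
D → no match
E → no match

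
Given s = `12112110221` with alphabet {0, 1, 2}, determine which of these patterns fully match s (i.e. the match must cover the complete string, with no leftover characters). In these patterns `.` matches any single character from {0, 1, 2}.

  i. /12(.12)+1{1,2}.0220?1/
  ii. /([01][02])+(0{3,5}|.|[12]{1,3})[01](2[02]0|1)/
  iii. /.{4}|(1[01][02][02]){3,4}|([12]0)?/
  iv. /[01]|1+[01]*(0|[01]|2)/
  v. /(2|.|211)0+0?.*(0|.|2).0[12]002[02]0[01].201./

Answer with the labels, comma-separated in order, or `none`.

i → match
ii → no match
iii → no match
iv → no match
v → no match

i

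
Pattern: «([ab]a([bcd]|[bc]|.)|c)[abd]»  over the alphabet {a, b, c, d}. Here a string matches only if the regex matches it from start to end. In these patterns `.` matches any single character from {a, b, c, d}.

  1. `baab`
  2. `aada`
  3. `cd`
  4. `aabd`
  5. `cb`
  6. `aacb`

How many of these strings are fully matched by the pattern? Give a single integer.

6

1 → match
2 → match
3 → match
4 → match
5 → match
6 → match
Total matched: 6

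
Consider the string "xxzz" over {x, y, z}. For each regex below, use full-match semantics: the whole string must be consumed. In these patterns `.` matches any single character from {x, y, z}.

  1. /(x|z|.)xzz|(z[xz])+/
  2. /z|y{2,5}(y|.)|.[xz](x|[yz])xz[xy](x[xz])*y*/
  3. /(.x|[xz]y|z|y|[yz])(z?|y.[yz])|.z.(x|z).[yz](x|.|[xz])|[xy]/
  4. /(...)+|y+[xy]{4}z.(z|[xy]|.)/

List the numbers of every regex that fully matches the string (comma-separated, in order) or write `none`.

1

1 → match
2 → no match
3 → no match
4 → no match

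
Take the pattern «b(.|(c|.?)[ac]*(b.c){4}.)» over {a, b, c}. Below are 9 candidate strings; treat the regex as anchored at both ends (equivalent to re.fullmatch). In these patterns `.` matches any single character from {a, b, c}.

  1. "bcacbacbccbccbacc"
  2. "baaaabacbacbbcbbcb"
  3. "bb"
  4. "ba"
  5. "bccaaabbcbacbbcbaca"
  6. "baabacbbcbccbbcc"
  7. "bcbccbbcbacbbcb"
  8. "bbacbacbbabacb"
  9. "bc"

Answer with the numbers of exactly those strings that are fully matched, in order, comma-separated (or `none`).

1 → match
2 → match
3 → match
4 → match
5 → match
6 → match
7 → match
8 → no match
9 → match

1, 2, 3, 4, 5, 6, 7, 9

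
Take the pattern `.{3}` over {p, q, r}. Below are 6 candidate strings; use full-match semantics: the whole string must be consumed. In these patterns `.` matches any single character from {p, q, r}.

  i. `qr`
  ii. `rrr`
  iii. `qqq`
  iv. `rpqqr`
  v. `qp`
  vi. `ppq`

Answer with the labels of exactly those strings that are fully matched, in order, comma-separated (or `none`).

i → no match
ii → match
iii → match
iv → no match
v → no match
vi → match

ii, iii, vi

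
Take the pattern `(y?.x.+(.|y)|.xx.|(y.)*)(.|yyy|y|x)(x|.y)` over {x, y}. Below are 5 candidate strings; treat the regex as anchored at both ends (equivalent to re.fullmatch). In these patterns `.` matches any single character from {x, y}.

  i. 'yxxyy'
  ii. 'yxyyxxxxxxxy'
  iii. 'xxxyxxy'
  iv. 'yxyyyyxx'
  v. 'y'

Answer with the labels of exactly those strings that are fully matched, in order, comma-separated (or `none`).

i, ii, iii, iv

i → match
ii → match
iii → match
iv → match
v → no match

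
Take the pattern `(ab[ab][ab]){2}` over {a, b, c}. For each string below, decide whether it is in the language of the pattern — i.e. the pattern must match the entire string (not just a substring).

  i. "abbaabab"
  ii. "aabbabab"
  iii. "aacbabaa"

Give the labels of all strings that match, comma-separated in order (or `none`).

i → match
ii → no match — must start with "ab"
iii → no match — must start with "ab"

i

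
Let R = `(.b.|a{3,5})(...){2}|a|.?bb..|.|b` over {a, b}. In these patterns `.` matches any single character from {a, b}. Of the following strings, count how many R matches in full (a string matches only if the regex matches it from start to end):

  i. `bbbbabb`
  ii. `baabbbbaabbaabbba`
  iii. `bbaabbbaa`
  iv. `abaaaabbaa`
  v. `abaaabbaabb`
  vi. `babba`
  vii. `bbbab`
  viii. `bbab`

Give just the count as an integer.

3

i → no match
ii → no match
iii → match
iv → no match
v → no match
vi → no match
vii → match
viii → match
Total matched: 3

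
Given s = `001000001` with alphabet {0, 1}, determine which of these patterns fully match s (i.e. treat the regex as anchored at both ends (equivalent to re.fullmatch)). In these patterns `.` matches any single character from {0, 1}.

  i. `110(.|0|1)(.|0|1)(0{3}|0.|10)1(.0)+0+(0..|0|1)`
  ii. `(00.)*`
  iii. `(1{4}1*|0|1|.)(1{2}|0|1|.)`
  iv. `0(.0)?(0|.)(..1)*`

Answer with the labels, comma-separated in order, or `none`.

i → no match — must start with `110`
ii → match
iii → no match
iv → no match

ii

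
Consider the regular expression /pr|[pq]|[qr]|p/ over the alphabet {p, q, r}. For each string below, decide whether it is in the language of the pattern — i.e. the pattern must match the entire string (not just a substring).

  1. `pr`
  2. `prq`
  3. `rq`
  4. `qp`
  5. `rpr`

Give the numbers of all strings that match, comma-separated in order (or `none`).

1

1 → match
2 → no match
3 → no match
4 → no match
5 → no match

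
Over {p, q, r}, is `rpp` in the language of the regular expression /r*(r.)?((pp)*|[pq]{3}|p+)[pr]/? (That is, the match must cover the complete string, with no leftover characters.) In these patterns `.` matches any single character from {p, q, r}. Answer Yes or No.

Yes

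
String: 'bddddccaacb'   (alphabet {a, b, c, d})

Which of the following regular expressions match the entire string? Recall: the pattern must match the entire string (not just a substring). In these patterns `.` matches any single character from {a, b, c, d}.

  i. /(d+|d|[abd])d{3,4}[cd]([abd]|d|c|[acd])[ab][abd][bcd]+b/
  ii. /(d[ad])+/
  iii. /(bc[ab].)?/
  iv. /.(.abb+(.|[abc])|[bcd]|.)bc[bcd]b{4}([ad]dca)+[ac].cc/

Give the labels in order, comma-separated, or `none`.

i → match
ii → no match — must start with 'd'
iii → no match
iv → no match — must end with 'cc'

i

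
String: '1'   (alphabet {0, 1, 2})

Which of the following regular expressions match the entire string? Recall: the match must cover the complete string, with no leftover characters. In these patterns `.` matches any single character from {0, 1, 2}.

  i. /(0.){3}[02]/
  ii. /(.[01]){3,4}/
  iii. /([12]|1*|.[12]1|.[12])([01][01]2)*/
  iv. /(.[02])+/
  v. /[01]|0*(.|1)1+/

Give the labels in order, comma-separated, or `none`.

i → no match — must start with '0'
ii → no match
iii → match
iv → no match
v → match

iii, v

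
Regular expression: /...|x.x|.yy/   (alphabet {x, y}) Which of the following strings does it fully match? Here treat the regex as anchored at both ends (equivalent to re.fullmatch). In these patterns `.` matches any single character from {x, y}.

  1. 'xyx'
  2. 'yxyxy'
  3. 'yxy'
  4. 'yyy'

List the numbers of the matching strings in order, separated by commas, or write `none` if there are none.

1 → match
2 → no match
3 → match
4 → match

1, 3, 4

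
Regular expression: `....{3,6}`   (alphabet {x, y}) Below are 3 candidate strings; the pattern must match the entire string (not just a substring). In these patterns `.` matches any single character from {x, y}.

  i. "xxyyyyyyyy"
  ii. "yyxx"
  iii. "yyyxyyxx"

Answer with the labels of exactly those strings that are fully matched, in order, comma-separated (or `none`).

i → no match
ii → no match
iii → match

iii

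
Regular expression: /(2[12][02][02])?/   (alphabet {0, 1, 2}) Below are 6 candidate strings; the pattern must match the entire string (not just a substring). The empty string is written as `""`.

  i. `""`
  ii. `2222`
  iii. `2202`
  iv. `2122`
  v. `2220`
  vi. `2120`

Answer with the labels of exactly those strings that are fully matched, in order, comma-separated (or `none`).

i, ii, iii, iv, v, vi

i → match
ii → match
iii → match
iv → match
v → match
vi → match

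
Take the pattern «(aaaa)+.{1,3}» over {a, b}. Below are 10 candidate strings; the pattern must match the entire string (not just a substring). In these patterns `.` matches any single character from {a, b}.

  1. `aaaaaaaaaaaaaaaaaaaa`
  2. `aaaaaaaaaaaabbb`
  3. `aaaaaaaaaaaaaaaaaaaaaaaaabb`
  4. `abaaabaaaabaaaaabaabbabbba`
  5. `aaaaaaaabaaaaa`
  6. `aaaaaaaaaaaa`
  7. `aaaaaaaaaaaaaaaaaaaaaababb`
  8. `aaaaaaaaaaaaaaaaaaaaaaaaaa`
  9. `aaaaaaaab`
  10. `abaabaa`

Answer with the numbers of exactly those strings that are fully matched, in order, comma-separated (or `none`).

2, 3, 8, 9

1 → no match
2 → match
3 → match
4 → no match — must start with `aaaa`
5 → no match
6 → no match
7 → no match
8 → match
9 → match
10 → no match — must start with `aaaa`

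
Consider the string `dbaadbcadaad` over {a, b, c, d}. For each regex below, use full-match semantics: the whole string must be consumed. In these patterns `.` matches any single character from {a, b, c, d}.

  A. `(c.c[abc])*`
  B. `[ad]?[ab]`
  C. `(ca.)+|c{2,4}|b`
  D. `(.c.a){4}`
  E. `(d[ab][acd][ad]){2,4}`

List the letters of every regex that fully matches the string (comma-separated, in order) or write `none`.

E

A → no match
B → no match
C → no match
D → no match — must end with `a`
E → match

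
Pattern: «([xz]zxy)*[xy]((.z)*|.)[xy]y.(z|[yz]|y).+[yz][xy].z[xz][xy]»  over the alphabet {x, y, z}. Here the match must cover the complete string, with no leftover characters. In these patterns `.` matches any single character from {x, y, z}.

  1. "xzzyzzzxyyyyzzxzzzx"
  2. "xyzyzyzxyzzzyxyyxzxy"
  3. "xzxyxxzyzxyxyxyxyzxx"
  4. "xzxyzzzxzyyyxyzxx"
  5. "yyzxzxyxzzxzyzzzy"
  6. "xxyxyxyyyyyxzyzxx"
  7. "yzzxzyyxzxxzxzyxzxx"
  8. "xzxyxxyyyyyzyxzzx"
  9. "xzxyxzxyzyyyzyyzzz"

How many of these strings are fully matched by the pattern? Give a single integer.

7

1 → match
2 → match
3 → match
4 → match
5 → match
6 → no match
7 → match
8 → match
9 → no match
Total matched: 7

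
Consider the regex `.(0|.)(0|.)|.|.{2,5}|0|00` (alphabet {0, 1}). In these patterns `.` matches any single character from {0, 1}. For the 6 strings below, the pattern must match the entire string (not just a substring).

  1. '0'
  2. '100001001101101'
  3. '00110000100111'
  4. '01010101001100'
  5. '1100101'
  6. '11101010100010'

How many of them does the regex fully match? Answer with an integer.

1 → match
2 → no match
3 → no match
4 → no match
5 → no match
6 → no match
Total matched: 1

1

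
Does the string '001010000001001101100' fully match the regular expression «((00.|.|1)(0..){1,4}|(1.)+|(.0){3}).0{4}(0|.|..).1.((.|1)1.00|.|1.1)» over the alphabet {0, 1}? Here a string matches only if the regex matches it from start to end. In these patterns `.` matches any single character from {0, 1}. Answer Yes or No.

Yes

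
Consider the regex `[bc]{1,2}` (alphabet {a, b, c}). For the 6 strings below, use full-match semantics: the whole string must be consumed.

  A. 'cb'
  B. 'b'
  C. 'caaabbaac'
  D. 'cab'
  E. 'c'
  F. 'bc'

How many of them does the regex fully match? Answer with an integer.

4

A → match
B → match
C → no match
D → no match
E → match
F → match
Total matched: 4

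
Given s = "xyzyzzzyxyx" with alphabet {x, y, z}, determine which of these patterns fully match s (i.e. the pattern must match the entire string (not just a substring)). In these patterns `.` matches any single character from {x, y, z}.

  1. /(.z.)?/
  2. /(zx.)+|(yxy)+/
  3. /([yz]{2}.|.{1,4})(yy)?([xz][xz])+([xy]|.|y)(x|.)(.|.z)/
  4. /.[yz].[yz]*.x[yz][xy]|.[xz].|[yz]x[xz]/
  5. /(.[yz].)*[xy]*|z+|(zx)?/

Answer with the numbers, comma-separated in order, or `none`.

4, 5

1 → no match
2 → no match
3 → no match
4 → match
5 → match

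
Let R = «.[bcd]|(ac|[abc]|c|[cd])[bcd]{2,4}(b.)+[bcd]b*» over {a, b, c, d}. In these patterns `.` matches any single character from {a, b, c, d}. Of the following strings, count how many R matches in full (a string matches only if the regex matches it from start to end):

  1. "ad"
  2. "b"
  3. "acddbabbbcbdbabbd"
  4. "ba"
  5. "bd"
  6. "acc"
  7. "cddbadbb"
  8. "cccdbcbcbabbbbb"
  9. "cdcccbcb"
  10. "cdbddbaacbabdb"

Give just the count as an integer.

1 → match
2 → no match
3 → match
4 → no match
5 → match
6 → no match
7 → match
8 → match
9 → match
10 → no match
Total matched: 6

6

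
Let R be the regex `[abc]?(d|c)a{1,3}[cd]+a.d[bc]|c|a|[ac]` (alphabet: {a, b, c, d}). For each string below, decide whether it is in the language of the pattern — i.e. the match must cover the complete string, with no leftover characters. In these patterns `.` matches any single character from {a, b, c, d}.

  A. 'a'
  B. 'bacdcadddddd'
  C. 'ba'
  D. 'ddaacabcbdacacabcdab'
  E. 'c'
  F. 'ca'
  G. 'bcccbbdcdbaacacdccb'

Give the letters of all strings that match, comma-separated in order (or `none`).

A, E

A → match
B → no match
C → no match
D → no match
E → match
F → no match
G → no match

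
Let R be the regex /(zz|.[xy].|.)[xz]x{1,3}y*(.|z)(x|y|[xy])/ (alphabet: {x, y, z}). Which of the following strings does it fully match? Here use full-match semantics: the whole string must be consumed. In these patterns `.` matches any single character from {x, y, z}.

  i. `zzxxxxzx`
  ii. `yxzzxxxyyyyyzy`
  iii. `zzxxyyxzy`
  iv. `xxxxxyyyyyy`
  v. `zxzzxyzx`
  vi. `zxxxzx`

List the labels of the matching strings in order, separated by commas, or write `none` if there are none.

i. `zzxxxxzx` → match
ii → match
iii. `zzxxyyxzy` → no match
iv. `xxxxxyyyyyy` → match
v. `zxzzxyzx` → match
vi. `zxxxzx` → match

i, ii, iv, v, vi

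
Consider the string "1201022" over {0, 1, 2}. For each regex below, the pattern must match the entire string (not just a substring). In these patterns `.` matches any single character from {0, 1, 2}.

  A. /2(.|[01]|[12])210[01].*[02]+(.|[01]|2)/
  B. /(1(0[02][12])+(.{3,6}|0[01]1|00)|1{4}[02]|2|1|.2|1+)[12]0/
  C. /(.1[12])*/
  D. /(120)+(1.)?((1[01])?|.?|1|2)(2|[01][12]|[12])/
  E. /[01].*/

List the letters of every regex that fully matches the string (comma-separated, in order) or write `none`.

D, E

A → no match — must start with "2"
B → no match — must end with "0"
C → no match
D → match
E → match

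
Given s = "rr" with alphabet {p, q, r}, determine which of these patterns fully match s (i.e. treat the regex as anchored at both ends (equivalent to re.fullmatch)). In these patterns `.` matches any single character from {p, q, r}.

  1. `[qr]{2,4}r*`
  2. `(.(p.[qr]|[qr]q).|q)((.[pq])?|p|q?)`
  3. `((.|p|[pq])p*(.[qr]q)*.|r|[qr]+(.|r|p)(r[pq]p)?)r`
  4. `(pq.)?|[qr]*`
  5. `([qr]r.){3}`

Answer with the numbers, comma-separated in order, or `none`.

1 → match
2 → no match
3 → match
4 → match
5 → no match

1, 3, 4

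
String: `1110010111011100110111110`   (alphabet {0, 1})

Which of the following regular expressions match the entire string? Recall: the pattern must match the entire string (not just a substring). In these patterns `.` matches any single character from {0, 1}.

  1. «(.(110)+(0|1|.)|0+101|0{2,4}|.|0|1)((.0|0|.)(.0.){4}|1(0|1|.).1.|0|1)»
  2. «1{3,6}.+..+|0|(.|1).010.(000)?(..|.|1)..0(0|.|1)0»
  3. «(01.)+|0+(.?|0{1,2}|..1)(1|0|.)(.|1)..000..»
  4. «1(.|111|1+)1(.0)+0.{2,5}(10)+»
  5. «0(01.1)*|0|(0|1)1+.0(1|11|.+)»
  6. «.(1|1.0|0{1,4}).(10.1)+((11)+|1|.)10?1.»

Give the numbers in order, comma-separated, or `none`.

1 → no match
2 → match
3 → no match
4 → no match
5 → match
6 → match

2, 5, 6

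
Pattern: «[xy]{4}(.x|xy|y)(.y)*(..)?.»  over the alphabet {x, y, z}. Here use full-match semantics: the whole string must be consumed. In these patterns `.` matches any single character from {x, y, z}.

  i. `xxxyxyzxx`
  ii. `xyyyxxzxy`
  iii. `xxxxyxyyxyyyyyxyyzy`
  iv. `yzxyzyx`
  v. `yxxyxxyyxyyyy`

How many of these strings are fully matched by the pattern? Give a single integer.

4

i → match
ii → match
iii → match
iv → no match
v → match
Total matched: 4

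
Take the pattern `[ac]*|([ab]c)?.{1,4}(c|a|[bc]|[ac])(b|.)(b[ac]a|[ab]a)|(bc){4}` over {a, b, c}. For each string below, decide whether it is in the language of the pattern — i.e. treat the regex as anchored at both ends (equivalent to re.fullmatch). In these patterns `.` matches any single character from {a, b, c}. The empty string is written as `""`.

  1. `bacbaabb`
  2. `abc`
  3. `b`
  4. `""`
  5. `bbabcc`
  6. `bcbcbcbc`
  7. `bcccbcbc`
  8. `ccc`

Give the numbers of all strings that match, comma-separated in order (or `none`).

4, 6, 8

1 → no match
2 → no match
3 → no match
4 → match
5 → no match
6 → match
7 → no match
8 → match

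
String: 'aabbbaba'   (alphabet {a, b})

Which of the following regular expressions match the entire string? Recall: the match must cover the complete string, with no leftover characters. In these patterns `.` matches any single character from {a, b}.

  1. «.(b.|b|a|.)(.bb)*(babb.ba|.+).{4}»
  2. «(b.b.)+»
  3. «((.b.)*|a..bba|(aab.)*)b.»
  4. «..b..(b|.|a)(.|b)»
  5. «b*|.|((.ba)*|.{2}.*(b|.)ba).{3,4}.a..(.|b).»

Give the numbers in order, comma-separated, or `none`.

1, 3

1 → match
2 → no match — must start with 'b'
3 → match
4 → no match
5 → no match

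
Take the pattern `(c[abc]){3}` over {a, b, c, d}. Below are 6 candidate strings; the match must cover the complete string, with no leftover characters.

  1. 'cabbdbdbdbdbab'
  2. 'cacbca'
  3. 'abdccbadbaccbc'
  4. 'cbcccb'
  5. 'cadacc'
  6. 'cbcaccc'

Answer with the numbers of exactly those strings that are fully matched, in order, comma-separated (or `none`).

2, 4

1 → no match
2 → match
3 → no match — must start with 'c'
4 → match
5 → no match
6 → no match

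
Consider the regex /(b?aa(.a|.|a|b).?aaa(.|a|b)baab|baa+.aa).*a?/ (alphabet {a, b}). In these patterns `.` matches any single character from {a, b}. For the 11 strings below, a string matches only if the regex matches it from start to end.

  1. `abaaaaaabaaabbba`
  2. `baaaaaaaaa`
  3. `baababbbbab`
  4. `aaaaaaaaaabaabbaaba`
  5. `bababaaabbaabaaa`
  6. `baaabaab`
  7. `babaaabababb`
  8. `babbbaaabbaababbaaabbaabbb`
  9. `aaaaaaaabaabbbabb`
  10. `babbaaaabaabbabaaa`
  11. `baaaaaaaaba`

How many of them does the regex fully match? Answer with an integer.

1 → no match
2 → match
3 → no match
4 → no match
5 → no match
6 → match
7 → no match
8 → no match
9 → match
10 → no match
11 → match
Total matched: 4

4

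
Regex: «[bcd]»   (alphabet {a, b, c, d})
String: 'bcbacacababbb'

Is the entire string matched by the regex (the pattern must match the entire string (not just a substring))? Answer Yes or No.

No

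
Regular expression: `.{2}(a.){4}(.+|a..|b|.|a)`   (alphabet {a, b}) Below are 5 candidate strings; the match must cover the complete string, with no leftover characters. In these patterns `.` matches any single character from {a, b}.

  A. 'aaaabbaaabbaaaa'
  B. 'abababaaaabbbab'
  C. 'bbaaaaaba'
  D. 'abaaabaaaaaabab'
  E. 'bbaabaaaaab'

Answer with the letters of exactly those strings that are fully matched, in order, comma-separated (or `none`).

A → no match
B → match
C → no match
D → match
E → no match

B, D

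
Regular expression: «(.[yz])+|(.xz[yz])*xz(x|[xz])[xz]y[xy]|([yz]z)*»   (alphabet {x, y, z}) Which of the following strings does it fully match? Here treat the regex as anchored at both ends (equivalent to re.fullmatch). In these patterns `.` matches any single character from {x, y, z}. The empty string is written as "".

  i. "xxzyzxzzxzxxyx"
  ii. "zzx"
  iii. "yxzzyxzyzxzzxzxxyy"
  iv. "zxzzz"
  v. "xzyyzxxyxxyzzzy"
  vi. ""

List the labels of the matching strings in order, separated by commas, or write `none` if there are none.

i, iii, vi

i → match
ii. "zzx" → no match
iii → match
iv. "zxzzz" → no match
v → no match
vi. "" → match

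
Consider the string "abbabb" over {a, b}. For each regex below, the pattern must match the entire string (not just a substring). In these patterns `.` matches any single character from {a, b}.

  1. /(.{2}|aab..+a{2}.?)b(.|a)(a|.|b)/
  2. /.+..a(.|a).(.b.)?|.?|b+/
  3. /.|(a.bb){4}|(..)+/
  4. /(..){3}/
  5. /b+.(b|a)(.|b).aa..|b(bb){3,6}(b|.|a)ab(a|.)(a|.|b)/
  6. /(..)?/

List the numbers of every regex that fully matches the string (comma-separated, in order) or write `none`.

1 → no match
2 → match
3 → match
4 → match
5 → no match
6 → no match

2, 3, 4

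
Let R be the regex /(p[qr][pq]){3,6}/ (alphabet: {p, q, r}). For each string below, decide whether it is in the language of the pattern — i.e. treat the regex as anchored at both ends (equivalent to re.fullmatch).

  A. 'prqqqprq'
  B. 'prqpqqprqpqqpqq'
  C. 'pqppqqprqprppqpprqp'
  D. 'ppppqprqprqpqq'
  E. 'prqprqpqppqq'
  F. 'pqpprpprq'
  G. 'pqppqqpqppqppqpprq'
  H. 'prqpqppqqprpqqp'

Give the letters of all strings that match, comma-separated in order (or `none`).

B, E, F, G

A → no match
B → match
C → no match
D → no match
E → match
F → match
G → match
H → no match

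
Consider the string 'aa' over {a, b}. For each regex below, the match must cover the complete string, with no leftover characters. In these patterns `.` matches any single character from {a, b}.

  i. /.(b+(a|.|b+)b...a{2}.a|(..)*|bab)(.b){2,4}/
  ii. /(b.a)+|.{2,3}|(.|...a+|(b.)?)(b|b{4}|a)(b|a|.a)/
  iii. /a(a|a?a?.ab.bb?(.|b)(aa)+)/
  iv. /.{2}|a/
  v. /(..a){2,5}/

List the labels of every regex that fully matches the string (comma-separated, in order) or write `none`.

ii, iii, iv

i → no match — must end with 'b'
ii → match
iii → match
iv → match
v → no match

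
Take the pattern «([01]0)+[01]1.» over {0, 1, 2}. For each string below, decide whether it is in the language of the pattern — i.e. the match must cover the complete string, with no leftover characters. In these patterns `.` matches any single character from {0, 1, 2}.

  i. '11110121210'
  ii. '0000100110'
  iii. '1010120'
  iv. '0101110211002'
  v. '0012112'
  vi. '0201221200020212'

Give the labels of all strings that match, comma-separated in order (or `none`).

none

i → no match
ii → no match
iii → no match
iv → no match
v → no match
vi → no match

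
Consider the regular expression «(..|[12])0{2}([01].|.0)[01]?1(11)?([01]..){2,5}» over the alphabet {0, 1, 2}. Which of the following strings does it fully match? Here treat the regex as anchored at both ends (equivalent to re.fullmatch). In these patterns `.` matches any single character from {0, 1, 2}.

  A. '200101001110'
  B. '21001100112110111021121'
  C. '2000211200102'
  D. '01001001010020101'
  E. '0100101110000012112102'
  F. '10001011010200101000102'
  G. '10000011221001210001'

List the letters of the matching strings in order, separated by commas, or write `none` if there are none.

A → match
B → no match
C → no match
D → match
E → match
F → no match
G → no match

A, D, E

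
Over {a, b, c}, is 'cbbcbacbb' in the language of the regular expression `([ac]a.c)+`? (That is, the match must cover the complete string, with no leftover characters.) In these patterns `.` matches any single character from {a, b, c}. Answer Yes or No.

Every match must end with 'c', but 'cbbcbacbb' does not.

No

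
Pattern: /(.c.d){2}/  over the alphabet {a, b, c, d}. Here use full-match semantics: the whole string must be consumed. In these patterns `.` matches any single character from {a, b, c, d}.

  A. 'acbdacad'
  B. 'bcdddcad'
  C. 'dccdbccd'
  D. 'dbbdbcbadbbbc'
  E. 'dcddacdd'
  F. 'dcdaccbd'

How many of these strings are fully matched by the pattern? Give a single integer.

4

A. 'acbdacad' → match
B. 'bcdddcad' → match
C. 'dccdbccd' → match
D → no match — must end with 'd'
E. 'dcddacdd' → match
F. 'dcdaccbd' → no match
Total matched: 4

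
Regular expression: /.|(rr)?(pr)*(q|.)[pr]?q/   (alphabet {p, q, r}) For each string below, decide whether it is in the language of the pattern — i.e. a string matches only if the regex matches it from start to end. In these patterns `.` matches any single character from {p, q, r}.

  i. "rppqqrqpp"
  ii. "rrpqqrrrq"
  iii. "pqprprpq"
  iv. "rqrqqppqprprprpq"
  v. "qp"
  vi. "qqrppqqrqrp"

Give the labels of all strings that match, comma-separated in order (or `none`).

none

i → no match
ii → no match
iii → no match
iv → no match
v → no match
vi → no match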